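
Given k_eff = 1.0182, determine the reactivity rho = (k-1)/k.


rho = (k_eff - 1) / k_eff
rho = (1.0182 - 1) / 1.0182
rho = 0.017875

0.017875


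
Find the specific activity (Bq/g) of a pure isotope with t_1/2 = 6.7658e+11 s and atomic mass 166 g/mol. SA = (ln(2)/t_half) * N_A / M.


lambda = ln(2) / t_half = ln(2) / 6.7658e+11 = 1.024487e-12 /s
SA = lambda * N_A / M
SA = 1.024487e-12 * 6.022e23 / 166
SA = 3.7165e+09 Bq/g

3.7165e+09


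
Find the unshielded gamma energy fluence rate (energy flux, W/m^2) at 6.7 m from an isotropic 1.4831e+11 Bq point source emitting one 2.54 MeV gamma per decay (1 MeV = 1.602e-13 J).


psi = A * E * 1.602e-13 / (4*pi*r^2)
psi = 1.4831e+11 * 2.54 * 1.602e-13 / (4*pi*6.7^2)
psi = 1.0698e-04 W/m^2

1.0698e-04


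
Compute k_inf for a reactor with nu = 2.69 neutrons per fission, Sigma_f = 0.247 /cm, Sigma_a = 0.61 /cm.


k_inf = nu * Sigma_f / Sigma_a
k_inf = 2.69 * 0.247 / 0.61
k_inf = 1.0892

1.0892


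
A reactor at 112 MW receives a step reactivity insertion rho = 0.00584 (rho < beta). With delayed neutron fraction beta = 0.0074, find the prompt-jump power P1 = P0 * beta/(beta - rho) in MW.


P1/P0 = beta / (beta - rho)
P1/P0 = 0.0074 / (0.0074 - 0.00584) = 4.743590
P1 = 112 * 4.743590 = 531.28 MW

531.28


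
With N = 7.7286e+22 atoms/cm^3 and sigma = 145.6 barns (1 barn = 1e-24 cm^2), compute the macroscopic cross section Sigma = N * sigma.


Sigma = N * sigma_barns * 1e-24
Sigma = 7.7286e+22 * 145.6 * 1e-24
Sigma = 11.253 /cm

11.253


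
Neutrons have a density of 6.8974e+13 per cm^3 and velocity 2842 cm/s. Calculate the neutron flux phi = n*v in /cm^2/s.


phi = n * v
phi = 6.8974e+13 * 2842
phi = 1.9602e+17 /cm^2/s

1.9602e+17


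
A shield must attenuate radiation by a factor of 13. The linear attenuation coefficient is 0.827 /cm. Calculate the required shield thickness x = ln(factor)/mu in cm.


x = ln(factor) / mu
x = ln(13) / 0.827
x = 3.1015 cm

3.1015


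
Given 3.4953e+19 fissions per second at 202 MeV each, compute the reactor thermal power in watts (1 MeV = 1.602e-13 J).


P = fission_rate * E_MeV * 1.602e-13
P = 3.4953e+19 * 202 * 1.602e-13
P = 1.1311e+09 W

1.1311e+09


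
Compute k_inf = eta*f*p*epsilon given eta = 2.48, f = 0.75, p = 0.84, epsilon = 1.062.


k_inf = eta * f * p * epsilon
k_inf = 2.48 * 0.75 * 0.84 * 1.062
k_inf = 1.6593

1.6593


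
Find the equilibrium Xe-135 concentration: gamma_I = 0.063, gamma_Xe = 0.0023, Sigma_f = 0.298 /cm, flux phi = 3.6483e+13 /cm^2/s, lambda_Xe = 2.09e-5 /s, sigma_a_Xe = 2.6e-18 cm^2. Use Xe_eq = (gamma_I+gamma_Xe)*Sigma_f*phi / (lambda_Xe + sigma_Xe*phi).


Xe_eq = (gamma_I + gamma_Xe) * Sigma_f * phi / (lambda_Xe + sigma_Xe * phi)
Numerator = (0.063 + 0.0023) * 0.298 * 3.6483e+13 = 7.099373e+11
Denominator = 2.09e-5 + 2.6e-18 * 3.6483e+13 = 1.157558e-04
Xe_eq = 7.099373e+11 / 1.157558e-04 = 6.1331e+15 /cm^3

6.1331e+15


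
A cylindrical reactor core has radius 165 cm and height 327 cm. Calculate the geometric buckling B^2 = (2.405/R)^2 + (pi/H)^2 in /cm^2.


B^2 = (2.405/R)^2 + (pi/H)^2
B^2 = (2.405/165)^2 + (pi/327)^2
B^2 = 3.0475e-04 /cm^2

3.0475e-04


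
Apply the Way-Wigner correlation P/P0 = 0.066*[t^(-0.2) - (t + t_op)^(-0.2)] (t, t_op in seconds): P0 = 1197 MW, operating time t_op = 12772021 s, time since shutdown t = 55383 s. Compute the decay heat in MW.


P/P0 = 0.066 * [t^(-0.2) - (t + t_op)^(-0.2)]
P/P0 = 0.066 * [55383^(-0.2) - (55383 + 12772021)^(-0.2)]
P/P0 = 0.066 * [0.1125446 - 0.03787671] = 0.004928081
P = 1197 * 0.004928081 = 5.8989 MW

5.8989


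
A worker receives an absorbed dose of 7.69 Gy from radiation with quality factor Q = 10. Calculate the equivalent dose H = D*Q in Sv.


H = D * Q
H = 7.69 * 10
H = 76.900 Sv

76.900


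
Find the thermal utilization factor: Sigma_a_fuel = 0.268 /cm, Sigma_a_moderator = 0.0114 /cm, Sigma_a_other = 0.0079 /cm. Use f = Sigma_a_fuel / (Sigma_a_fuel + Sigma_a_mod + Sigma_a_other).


f = Sigma_a_fuel / (Sigma_a_fuel + Sigma_a_mod + Sigma_a_other)
f = 0.268 / (0.268 + 0.0114 + 0.0079)
f = 0.93282

0.93282


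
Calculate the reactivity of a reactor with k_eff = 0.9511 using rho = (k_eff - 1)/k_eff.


rho = (k_eff - 1) / k_eff
rho = (0.9511 - 1) / 0.9511
rho = -0.051414

-0.051414


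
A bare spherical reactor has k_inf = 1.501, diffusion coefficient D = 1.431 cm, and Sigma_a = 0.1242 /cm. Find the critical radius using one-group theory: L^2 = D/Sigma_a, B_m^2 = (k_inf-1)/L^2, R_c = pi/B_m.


L^2 = D / Sigma_a = 1.431 / 0.1242 = 11.52174 cm^2
B_m^2 = (k_inf - 1) / L^2 = (1.501 - 1) / 11.52174 = 0.04348302 /cm^2
For a bare sphere: B_g = pi/R, so R_c = pi / sqrt(B_m^2)
R_c = pi / sqrt(0.04348302) = 15.066 cm

15.066


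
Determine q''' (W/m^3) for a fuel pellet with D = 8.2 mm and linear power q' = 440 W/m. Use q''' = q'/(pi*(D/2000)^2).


r = D / 2 / 1000 = 8.2 / 2 / 1000 = 0.0041 m
q''' = q' / (pi * r^2)
q''' = 440 / (pi * 0.0041^2)
q''' = 8.3317e+06 W/m^3

8.3317e+06


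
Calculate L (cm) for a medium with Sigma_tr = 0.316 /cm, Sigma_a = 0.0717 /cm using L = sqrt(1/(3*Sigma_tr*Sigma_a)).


D = 1 / (3 * Sigma_tr) = 1 / (3 * 0.316) = 1.054852 cm
L = sqrt(D / Sigma_a)
L = sqrt(1.054852 / 0.0717)
L = 3.8356 cm

3.8356


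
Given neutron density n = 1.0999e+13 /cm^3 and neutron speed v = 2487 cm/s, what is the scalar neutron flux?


phi = n * v
phi = 1.0999e+13 * 2487
phi = 2.7355e+16 /cm^2/s

2.7355e+16


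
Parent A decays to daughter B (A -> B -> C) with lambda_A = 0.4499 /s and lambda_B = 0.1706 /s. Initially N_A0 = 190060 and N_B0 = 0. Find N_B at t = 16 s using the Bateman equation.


N_B(t) = lambda_A * N_A0 / (lambda_B - lambda_A) * [exp(-lambda_A*t) - exp(-lambda_B*t)]
exp(-0.4499*16) = 7.477813e-04; exp(-0.1706*16) = 0.06524538
N_B = 0.4499 * 190060 / (0.1706 - 0.4499) * (7.477813e-04 - 0.06524538)
N_B = 19746

19746


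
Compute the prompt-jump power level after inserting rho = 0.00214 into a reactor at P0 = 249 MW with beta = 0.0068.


P1/P0 = beta / (beta - rho)
P1/P0 = 0.0068 / (0.0068 - 0.00214) = 1.459227
P1 = 249 * 1.459227 = 363.35 MW

363.35


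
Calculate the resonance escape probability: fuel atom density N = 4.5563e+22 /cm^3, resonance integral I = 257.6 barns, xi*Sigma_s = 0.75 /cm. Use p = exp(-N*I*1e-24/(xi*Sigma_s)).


p = exp(-N * I * 1e-24 / (xi*Sigma_s))
p = exp(-4.5563e+22 * 257.6 * 1e-24 / 0.75)
p = 1.5980e-07

1.5980e-07


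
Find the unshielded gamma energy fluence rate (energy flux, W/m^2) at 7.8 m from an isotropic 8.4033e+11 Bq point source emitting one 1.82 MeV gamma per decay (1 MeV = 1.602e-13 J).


psi = A * E * 1.602e-13 / (4*pi*r^2)
psi = 8.4033e+11 * 1.82 * 1.602e-13 / (4*pi*7.8^2)
psi = 3.2047e-04 W/m^2

3.2047e-04


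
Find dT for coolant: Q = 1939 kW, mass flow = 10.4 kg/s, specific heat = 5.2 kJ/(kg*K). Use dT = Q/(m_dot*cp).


dT = Q / (m_dot * cp)
dT = 1939 / (10.4 * 5.2)
dT = 35.854 C

35.854


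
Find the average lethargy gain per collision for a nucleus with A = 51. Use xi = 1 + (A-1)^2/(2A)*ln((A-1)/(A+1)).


xi = 1 + (A-1)^2/(2A) * ln((A-1)/(A+1))
xi = 1 + (51-1)^2/(2*51) * ln((51-1)/(51 +1))
xi = 0.038708

0.038708


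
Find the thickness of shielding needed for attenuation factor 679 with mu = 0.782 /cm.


x = ln(factor) / mu
x = ln(679) / 0.782
x = 8.3384 cm

8.3384


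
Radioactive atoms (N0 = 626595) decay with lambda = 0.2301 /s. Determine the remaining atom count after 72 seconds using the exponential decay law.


N = N0 * exp(-lambda * t)
N = 626595 * exp(-0.2301 * 72)
N = 0.039989

0.039989


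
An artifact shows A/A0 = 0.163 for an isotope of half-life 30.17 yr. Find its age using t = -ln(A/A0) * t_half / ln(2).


lambda = ln(2) / t_half = ln(2) / 30.17 = 0.02297472 /yr
t = -ln(A/A0) / lambda
t = -ln(0.163) / 0.02297472
t = 78.957 yr

78.957


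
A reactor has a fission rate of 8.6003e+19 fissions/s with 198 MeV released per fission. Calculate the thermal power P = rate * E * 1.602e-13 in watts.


P = fission_rate * E_MeV * 1.602e-13
P = 8.6003e+19 * 198 * 1.602e-13
P = 2.7280e+09 W

2.7280e+09


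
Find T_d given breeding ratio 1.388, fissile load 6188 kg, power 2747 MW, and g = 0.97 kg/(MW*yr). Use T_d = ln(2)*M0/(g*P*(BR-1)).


Breeding gain G = BR - 1 = 1.388 - 1 = 0.388
Fissile production rate = g * P * G = 0.97 * 2747 * 0.388 = 1033.86092 kg/yr
T_d = ln(2) * M0 / (g * P * G)
T_d = ln(2) * 6188 / 1033.86092 = 4.1487 yr

4.1487


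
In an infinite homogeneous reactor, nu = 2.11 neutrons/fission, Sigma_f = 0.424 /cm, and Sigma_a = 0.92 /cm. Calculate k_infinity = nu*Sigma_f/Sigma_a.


k_inf = nu * Sigma_f / Sigma_a
k_inf = 2.11 * 0.424 / 0.92
k_inf = 0.97243

0.97243


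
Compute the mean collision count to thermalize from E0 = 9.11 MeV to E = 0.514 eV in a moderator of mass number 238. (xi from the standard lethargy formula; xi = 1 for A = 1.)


xi = 1 + (A-1)^2/(2A)*ln((A-1)/(A+1)) = 0.008379872 (for A = 238)
n = ln(E0/E) / xi
n = ln(9.11e6 / 0.514) / 0.008379872
n = ln(1.772374e+07) / 0.008379872 = 1991.7

1991.7


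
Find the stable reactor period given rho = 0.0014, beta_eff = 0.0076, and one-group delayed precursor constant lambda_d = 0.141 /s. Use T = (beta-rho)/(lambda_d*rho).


T = (beta - rho) / (lambda_d * rho)
T = (0.0076 - 0.0014) / (0.141 * 0.0014)
T = 31.408 s

31.408


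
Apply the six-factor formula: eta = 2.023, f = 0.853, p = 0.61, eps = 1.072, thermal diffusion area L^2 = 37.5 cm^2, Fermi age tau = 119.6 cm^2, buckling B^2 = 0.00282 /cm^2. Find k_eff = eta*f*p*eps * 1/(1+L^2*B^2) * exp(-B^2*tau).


k_inf = eta*f*p*eps = 2.023*0.853*0.61*1.072 = 1.128417
P_TNL = 1/(1 + L^2*B^2) = 1/(1 + 37.5*0.00282) = 0.9043636
P_FNL = exp(-B^2*tau) = exp(-0.00282*119.6) = 0.7137147
k_eff = k_inf * P_TNL * P_FNL = 1.128417 * 0.9043636 * 0.7137147
k_eff = 0.72835

0.72835


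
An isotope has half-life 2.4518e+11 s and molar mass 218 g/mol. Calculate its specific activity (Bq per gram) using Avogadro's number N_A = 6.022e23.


lambda = ln(2) / t_half = ln(2) / 2.4518e+11 = 2.827095e-12 /s
SA = lambda * N_A / M
SA = 2.827095e-12 * 6.022e23 / 218
SA = 7.8095e+09 Bq/g

7.8095e+09


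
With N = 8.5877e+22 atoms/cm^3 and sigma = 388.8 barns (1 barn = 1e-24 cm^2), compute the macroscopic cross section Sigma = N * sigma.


Sigma = N * sigma_barns * 1e-24
Sigma = 8.5877e+22 * 388.8 * 1e-24
Sigma = 33.389 /cm

33.389


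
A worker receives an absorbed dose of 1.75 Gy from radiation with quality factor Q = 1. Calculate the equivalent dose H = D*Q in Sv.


H = D * Q
H = 1.75 * 1
H = 1.7500 Sv

1.7500


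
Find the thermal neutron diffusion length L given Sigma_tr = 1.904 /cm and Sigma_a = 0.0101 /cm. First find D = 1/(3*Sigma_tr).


D = 1 / (3 * Sigma_tr) = 1 / (3 * 1.904) = 0.1750700 cm
L = sqrt(D / Sigma_a)
L = sqrt(0.1750700 / 0.0101)
L = 4.1634 cm

4.1634


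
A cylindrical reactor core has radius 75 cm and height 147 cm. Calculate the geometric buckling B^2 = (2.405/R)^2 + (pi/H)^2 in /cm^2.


B^2 = (2.405/R)^2 + (pi/H)^2
B^2 = (2.405/75)^2 + (pi/147)^2
B^2 = 0.0014850 /cm^2

0.0014850


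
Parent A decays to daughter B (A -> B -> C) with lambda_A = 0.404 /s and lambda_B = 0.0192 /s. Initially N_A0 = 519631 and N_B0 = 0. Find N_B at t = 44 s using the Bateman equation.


N_B(t) = lambda_A * N_A0 / (lambda_B - lambda_A) * [exp(-lambda_A*t) - exp(-lambda_B*t)]
exp(-0.404*44) = 1.905379e-08; exp(-0.0192*44) = 0.4296433
N_B = 0.404 * 519631 / (0.0192 - 0.404) * (1.905379e-08 - 0.4296433)
N_B = 234396

234396


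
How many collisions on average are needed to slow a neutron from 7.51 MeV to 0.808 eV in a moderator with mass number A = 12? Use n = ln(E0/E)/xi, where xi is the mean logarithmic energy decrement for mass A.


xi = 1 + (A-1)^2/(2A)*ln((A-1)/(A+1)) = 0.1577690 (for A = 12)
n = ln(E0/E) / xi
n = ln(7.51e6 / 0.808) / 0.1577690
n = ln(9.294554e+06) / 0.1577690 = 101.70

101.70


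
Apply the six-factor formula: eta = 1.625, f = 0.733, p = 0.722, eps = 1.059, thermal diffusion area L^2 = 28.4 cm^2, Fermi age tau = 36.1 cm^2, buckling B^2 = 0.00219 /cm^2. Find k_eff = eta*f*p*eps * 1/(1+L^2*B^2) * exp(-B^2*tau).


k_inf = eta*f*p*eps = 1.625*0.733*0.722*1.059 = 0.9107318
P_TNL = 1/(1 + L^2*B^2) = 1/(1 + 28.4*0.00219) = 0.9414458
P_FNL = exp(-B^2*tau) = exp(-0.00219*36.1) = 0.9239854
k_eff = k_inf * P_TNL * P_FNL = 0.9107318 * 0.9414458 * 0.9239854
k_eff = 0.79223

0.79223


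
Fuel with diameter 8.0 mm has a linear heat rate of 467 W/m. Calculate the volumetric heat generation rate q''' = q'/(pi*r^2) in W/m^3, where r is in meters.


r = D / 2 / 1000 = 8.0 / 2 / 1000 = 0.004 m
q''' = q' / (pi * r^2)
q''' = 467 / (pi * 0.004^2)
q''' = 9.2907e+06 W/m^3

9.2907e+06


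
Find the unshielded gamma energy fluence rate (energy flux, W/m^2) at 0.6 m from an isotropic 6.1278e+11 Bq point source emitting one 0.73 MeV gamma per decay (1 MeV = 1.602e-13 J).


psi = A * E * 1.602e-13 / (4*pi*r^2)
psi = 6.1278e+11 * 0.73 * 1.602e-13 / (4*pi*0.6^2)
psi = 0.015841 W/m^2

0.015841


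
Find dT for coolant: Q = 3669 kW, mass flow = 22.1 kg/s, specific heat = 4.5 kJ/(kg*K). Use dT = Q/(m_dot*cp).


dT = Q / (m_dot * cp)
dT = 3669 / (22.1 * 4.5)
dT = 36.893 C

36.893


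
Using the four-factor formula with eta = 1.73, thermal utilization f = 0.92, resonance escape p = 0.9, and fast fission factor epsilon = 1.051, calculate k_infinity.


k_inf = eta * f * p * epsilon
k_inf = 1.73 * 0.92 * 0.9 * 1.051
k_inf = 1.5055

1.5055


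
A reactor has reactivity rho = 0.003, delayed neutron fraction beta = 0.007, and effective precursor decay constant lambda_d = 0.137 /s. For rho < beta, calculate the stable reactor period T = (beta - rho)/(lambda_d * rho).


T = (beta - rho) / (lambda_d * rho)
T = (0.007 - 0.003) / (0.137 * 0.003)
T = 9.7324 s

9.7324


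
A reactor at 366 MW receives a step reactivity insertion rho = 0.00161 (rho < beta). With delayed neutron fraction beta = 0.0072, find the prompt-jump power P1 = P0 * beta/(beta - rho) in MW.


P1/P0 = beta / (beta - rho)
P1/P0 = 0.0072 / (0.0072 - 0.00161) = 1.288014
P1 = 366 * 1.288014 = 471.41 MW

471.41


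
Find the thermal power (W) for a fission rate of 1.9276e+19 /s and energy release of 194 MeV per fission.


P = fission_rate * E_MeV * 1.602e-13
P = 1.9276e+19 * 194 * 1.602e-13
P = 5.9907e+08 W

5.9907e+08


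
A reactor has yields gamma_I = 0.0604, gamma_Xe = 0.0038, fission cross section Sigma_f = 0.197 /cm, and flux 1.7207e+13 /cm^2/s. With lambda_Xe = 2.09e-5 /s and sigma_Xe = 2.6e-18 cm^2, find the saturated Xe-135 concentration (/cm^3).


Xe_eq = (gamma_I + gamma_Xe) * Sigma_f * phi / (lambda_Xe + sigma_Xe * phi)
Numerator = (0.0604 + 0.0038) * 0.197 * 1.7207e+13 = 2.176238e+11
Denominator = 2.09e-5 + 2.6e-18 * 1.7207e+13 = 6.563820e-05
Xe_eq = 2.176238e+11 / 6.563820e-05 = 3.3155e+15 /cm^3

3.3155e+15


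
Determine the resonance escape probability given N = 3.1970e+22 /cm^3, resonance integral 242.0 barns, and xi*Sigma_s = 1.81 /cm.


p = exp(-N * I * 1e-24 / (xi*Sigma_s))
p = exp(-3.1970e+22 * 242.0 * 1e-24 / 1.81)
p = 0.013920

0.013920


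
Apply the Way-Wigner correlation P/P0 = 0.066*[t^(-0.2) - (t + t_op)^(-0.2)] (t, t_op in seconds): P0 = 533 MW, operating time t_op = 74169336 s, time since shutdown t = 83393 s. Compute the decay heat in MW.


P/P0 = 0.066 * [t^(-0.2) - (t + t_op)^(-0.2)]
P/P0 = 0.066 * [83393^(-0.2) - (83393 + 74169336)^(-0.2)]
P/P0 = 0.066 * [0.1036989 - 0.02665984] = 0.005084578
P = 533 * 0.005084578 = 2.7101 MW

2.7101


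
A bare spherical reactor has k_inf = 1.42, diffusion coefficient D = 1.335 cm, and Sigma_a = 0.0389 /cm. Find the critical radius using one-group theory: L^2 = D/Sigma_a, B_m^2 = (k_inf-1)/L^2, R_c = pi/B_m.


L^2 = D / Sigma_a = 1.335 / 0.0389 = 34.31877 cm^2
B_m^2 = (k_inf - 1) / L^2 = (1.42 - 1) / 34.31877 = 0.01223820 /cm^2
For a bare sphere: B_g = pi/R, so R_c = pi / sqrt(B_m^2)
R_c = pi / sqrt(0.01223820) = 28.398 cm

28.398


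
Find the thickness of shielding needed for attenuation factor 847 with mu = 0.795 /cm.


x = ln(factor) / mu
x = ln(847) / 0.795
x = 8.4801 cm

8.4801


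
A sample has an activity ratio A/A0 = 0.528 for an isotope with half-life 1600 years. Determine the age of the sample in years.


lambda = ln(2) / t_half = ln(2) / 1600 = 4.332170e-04 /yr
t = -ln(A/A0) / lambda
t = -ln(0.528) / 4.332170e-04
t = 1474.2 yr

1474.2


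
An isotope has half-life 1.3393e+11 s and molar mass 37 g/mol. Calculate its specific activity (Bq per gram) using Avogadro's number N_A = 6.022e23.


lambda = ln(2) / t_half = ln(2) / 1.3393e+11 = 5.175444e-12 /s
SA = lambda * N_A / M
SA = 5.175444e-12 * 6.022e23 / 37
SA = 8.4234e+10 Bq/g

8.4234e+10


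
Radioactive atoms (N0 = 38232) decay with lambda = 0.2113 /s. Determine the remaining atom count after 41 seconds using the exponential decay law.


N = N0 * exp(-lambda * t)
N = 38232 * exp(-0.2113 * 41)
N = 6.6070

6.6070


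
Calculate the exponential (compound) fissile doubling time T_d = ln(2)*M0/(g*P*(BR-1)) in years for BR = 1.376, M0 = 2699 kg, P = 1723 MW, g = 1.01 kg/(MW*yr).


Breeding gain G = BR - 1 = 1.376 - 1 = 0.376
Fissile production rate = g * P * G = 1.01 * 1723 * 0.376 = 654.32648 kg/yr
T_d = ln(2) * M0 / (g * P * G)
T_d = ln(2) * 2699 / 654.32648 = 2.8591 yr

2.8591


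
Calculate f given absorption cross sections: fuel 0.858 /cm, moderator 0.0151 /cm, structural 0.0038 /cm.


f = Sigma_a_fuel / (Sigma_a_fuel + Sigma_a_mod + Sigma_a_other)
f = 0.858 / (0.858 + 0.0151 + 0.0038)
f = 0.97845

0.97845


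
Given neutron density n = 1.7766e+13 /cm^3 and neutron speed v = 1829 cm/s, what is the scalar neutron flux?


phi = n * v
phi = 1.7766e+13 * 1829
phi = 3.2494e+16 /cm^2/s

3.2494e+16


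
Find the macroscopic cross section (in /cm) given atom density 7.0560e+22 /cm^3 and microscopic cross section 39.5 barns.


Sigma = N * sigma_barns * 1e-24
Sigma = 7.0560e+22 * 39.5 * 1e-24
Sigma = 2.7871 /cm

2.7871


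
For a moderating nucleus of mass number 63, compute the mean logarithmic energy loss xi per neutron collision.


xi = 1 + (A-1)^2/(2A) * ln((A-1)/(A+1))
xi = 1 + (63-1)^2/(2*63) * ln((63-1)/(63 +1))
xi = 0.031413

0.031413


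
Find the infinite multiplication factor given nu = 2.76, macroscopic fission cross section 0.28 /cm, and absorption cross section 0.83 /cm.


k_inf = nu * Sigma_f / Sigma_a
k_inf = 2.76 * 0.28 / 0.83
k_inf = 0.93108

0.93108


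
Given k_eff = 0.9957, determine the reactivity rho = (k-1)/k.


rho = (k_eff - 1) / k_eff
rho = (0.9957 - 1) / 0.9957
rho = -0.0043186

-0.0043186


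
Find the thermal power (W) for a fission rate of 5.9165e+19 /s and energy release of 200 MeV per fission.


P = fission_rate * E_MeV * 1.602e-13
P = 5.9165e+19 * 200 * 1.602e-13
P = 1.8956e+09 W

1.8956e+09


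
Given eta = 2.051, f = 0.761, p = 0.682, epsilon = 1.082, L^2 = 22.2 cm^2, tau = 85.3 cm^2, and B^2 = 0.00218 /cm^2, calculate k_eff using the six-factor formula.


k_inf = eta*f*p*eps = 2.051*0.761*0.682*1.082 = 1.151760
P_TNL = 1/(1 + L^2*B^2) = 1/(1 + 22.2*0.00218) = 0.9538381
P_FNL = exp(-B^2*tau) = exp(-0.00218*85.3) = 0.8303118
k_eff = k_inf * P_TNL * P_FNL = 1.151760 * 0.9538381 * 0.8303118
k_eff = 0.91217

0.91217


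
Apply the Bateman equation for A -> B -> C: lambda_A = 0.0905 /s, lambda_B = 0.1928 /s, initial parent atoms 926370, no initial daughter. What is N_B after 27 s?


N_B(t) = lambda_A * N_A0 / (lambda_B - lambda_A) * [exp(-lambda_A*t) - exp(-lambda_B*t)]
exp(-0.0905*27) = 0.08685632; exp(-0.1928*27) = 0.005485758
N_B = 0.0905 * 926370 / (0.1928 - 0.0905) * (0.08685632 - 0.005485758)
N_B = 66684

66684


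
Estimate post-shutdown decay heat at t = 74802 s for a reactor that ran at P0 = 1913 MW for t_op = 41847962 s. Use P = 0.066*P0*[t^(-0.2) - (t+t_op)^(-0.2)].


P/P0 = 0.066 * [t^(-0.2) - (t + t_op)^(-0.2)]
P/P0 = 0.066 * [74802^(-0.2) - (74802 + 41847962)^(-0.2)]
P/P0 = 0.066 * [0.1059784 - 0.02988891] = 0.005021906
P = 1913 * 0.005021906 = 9.6069 MW

9.6069


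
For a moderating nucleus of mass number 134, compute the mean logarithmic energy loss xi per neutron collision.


xi = 1 + (A-1)^2/(2A) * ln((A-1)/(A+1))
xi = 1 + (134-1)^2/(2*134) * ln((134-1)/(134 +1))
xi = 0.014851

0.014851


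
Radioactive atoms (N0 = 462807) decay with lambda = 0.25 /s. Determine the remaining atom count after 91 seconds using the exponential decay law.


N = N0 * exp(-lambda * t)
N = 462807 * exp(-0.25 * 91)
N = 6.0982e-05

6.0982e-05


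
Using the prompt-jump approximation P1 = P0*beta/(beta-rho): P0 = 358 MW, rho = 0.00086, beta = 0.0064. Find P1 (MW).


P1/P0 = beta / (beta - rho)
P1/P0 = 0.0064 / (0.0064 - 0.00086) = 1.155235
P1 = 358 * 1.155235 = 413.57 MW

413.57


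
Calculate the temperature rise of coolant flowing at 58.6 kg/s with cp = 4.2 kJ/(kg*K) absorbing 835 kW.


dT = Q / (m_dot * cp)
dT = 835 / (58.6 * 4.2)
dT = 3.3927 C

3.3927


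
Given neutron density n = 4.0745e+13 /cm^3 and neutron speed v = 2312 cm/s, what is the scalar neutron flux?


phi = n * v
phi = 4.0745e+13 * 2312
phi = 9.4202e+16 /cm^2/s

9.4202e+16


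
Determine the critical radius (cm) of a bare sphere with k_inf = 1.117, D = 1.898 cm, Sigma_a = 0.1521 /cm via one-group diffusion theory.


L^2 = D / Sigma_a = 1.898 / 0.1521 = 12.47863 cm^2
B_m^2 = (k_inf - 1) / L^2 = (1.117 - 1) / 12.47863 = 0.009376029 /cm^2
For a bare sphere: B_g = pi/R, so R_c = pi / sqrt(B_m^2)
R_c = pi / sqrt(0.009376029) = 32.444 cm

32.444


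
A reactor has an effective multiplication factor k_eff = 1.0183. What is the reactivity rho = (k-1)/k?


rho = (k_eff - 1) / k_eff
rho = (1.0183 - 1) / 1.0183
rho = 0.017971

0.017971


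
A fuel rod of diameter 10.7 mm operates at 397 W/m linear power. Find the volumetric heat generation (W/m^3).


r = D / 2 / 1000 = 10.7 / 2 / 1000 = 0.00535 m
q''' = q' / (pi * r^2)
q''' = 397 / (pi * 0.00535^2)
q''' = 4.4150e+06 W/m^3

4.4150e+06


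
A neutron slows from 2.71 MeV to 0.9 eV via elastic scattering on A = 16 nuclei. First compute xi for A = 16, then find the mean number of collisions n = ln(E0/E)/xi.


xi = 1 + (A-1)^2/(2A)*ln((A-1)/(A+1)) = 0.1199467 (for A = 16)
n = ln(E0/E) / xi
n = ln(2.71e6 / 0.9) / 0.1199467
n = ln(3.011111e+06) / 0.1199467 = 124.37

124.37


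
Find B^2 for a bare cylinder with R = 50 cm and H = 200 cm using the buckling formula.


B^2 = (2.405/R)^2 + (pi/H)^2
B^2 = (2.405/50)^2 + (pi/200)^2
B^2 = 0.0025604 /cm^2

0.0025604


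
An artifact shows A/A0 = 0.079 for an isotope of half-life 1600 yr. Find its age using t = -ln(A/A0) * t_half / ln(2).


lambda = ln(2) / t_half = ln(2) / 1600 = 4.332170e-04 /yr
t = -ln(A/A0) / lambda
t = -ln(0.079) / 4.332170e-04
t = 5859.2 yr

5859.2


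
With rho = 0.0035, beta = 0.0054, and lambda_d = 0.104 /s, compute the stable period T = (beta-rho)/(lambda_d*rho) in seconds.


T = (beta - rho) / (lambda_d * rho)
T = (0.0054 - 0.0035) / (0.104 * 0.0035)
T = 5.2198 s

5.2198


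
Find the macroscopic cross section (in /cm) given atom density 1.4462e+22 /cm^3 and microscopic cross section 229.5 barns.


Sigma = N * sigma_barns * 1e-24
Sigma = 1.4462e+22 * 229.5 * 1e-24
Sigma = 3.3190 /cm

3.3190


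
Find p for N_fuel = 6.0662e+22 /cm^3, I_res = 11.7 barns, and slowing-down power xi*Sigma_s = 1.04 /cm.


p = exp(-N * I * 1e-24 / (xi*Sigma_s))
p = exp(-6.0662e+22 * 11.7 * 1e-24 / 1.04)
p = 0.50538

0.50538


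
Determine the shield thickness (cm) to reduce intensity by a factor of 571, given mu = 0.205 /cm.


x = ln(factor) / mu
x = ln(571) / 0.205
x = 30.963 cm

30.963


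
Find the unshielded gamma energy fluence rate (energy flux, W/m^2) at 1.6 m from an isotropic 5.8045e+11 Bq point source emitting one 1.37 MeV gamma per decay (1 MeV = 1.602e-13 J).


psi = A * E * 1.602e-13 / (4*pi*r^2)
psi = 5.8045e+11 * 1.37 * 1.602e-13 / (4*pi*1.6^2)
psi = 0.0039600 W/m^2

0.0039600


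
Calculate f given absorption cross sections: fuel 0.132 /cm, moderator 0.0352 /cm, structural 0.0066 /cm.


f = Sigma_a_fuel / (Sigma_a_fuel + Sigma_a_mod + Sigma_a_other)
f = 0.132 / (0.132 + 0.0352 + 0.0066)
f = 0.75949

0.75949


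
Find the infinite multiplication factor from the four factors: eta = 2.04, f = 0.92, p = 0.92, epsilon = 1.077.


k_inf = eta * f * p * epsilon
k_inf = 2.04 * 0.92 * 0.92 * 1.077
k_inf = 1.8596

1.8596


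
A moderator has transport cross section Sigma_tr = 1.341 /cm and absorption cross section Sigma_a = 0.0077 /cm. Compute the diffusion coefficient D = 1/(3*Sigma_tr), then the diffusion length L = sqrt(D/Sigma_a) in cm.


D = 1 / (3 * Sigma_tr) = 1 / (3 * 1.341) = 0.2485707 cm
L = sqrt(D / Sigma_a)
L = sqrt(0.2485707 / 0.0077)
L = 5.6817 cm

5.6817


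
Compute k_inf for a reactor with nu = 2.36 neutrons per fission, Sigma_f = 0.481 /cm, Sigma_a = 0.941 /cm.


k_inf = nu * Sigma_f / Sigma_a
k_inf = 2.36 * 0.481 / 0.941
k_inf = 1.2063

1.2063


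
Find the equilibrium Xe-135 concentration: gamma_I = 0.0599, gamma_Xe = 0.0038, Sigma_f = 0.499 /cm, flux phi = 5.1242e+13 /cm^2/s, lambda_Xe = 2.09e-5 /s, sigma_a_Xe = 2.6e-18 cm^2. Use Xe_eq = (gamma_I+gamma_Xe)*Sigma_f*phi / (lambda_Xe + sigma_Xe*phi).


Xe_eq = (gamma_I + gamma_Xe) * Sigma_f * phi / (lambda_Xe + sigma_Xe * phi)
Numerator = (0.0599 + 0.0038) * 0.499 * 5.1242e+13 = 1.628794e+12
Denominator = 2.09e-5 + 2.6e-18 * 5.1242e+13 = 1.541292e-04
Xe_eq = 1.628794e+12 / 1.541292e-04 = 1.0568e+16 /cm^3

1.0568e+16


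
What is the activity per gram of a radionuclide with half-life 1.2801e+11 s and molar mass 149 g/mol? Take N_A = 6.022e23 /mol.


lambda = ln(2) / t_half = ln(2) / 1.2801e+11 = 5.414789e-12 /s
SA = lambda * N_A / M
SA = 5.414789e-12 * 6.022e23 / 149
SA = 2.1884e+10 Bq/g

2.1884e+10


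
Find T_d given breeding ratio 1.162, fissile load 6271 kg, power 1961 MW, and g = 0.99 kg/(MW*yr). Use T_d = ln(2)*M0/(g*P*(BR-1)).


Breeding gain G = BR - 1 = 1.162 - 1 = 0.162
Fissile production rate = g * P * G = 0.99 * 1961 * 0.162 = 314.50518 kg/yr
T_d = ln(2) * M0 / (g * P * G)
T_d = ln(2) * 6271 / 314.50518 = 13.821 yr

13.821


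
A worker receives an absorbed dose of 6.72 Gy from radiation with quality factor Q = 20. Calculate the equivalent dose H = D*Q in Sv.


H = D * Q
H = 6.72 * 20
H = 134.40 Sv

134.40


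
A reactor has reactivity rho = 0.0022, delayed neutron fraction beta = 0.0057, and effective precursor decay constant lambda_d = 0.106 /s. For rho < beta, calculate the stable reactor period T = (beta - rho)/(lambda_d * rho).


T = (beta - rho) / (lambda_d * rho)
T = (0.0057 - 0.0022) / (0.106 * 0.0022)
T = 15.009 s

15.009


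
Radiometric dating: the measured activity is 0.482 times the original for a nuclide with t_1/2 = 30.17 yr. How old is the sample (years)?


lambda = ln(2) / t_half = ln(2) / 30.17 = 0.02297472 /yr
t = -ln(A/A0) / lambda
t = -ln(0.482) / 0.02297472
t = 31.766 yr

31.766


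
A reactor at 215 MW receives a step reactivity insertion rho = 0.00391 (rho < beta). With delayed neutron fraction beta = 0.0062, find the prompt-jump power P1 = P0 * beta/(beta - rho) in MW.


P1/P0 = beta / (beta - rho)
P1/P0 = 0.0062 / (0.0062 - 0.00391) = 2.707424
P1 = 215 * 2.707424 = 582.10 MW

582.10


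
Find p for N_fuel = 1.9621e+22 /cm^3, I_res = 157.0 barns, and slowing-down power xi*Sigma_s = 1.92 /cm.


p = exp(-N * I * 1e-24 / (xi*Sigma_s))
p = exp(-1.9621e+22 * 157.0 * 1e-24 / 1.92)
p = 0.20100

0.20100


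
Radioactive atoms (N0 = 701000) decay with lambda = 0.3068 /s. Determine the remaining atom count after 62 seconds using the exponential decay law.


N = N0 * exp(-lambda * t)
N = 701000 * exp(-0.3068 * 62)
N = 0.0038436

0.0038436


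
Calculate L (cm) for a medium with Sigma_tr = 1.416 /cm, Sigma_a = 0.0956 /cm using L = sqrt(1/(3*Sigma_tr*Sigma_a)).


D = 1 / (3 * Sigma_tr) = 1 / (3 * 1.416) = 0.2354049 cm
L = sqrt(D / Sigma_a)
L = sqrt(0.2354049 / 0.0956)
L = 1.5692 cm

1.5692


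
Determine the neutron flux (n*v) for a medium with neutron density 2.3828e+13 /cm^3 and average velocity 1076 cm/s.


phi = n * v
phi = 2.3828e+13 * 1076
phi = 2.5639e+16 /cm^2/s

2.5639e+16


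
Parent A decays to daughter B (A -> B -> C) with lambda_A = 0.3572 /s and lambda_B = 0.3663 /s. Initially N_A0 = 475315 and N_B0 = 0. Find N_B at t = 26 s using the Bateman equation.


N_B(t) = lambda_A * N_A0 / (lambda_B - lambda_A) * [exp(-lambda_A*t) - exp(-lambda_B*t)]
exp(-0.3572*26) = 9.260198e-05; exp(-0.3663*26) = 7.309139e-05
N_B = 0.3572 * 475315 / (0.3663 - 0.3572) * (9.260198e-05 - 7.309139e-05)
N_B = 364.02

364.02


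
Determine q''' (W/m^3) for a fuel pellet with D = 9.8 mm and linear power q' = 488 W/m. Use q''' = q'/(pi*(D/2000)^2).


r = D / 2 / 1000 = 9.8 / 2 / 1000 = 0.0049 m
q''' = q' / (pi * r^2)
q''' = 488 / (pi * 0.0049^2)
q''' = 6.4696e+06 W/m^3

6.4696e+06


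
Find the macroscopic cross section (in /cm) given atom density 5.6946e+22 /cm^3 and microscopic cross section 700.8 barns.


Sigma = N * sigma_barns * 1e-24
Sigma = 5.6946e+22 * 700.8 * 1e-24
Sigma = 39.908 /cm

39.908


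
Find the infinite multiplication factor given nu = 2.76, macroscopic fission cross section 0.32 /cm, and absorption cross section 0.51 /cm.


k_inf = nu * Sigma_f / Sigma_a
k_inf = 2.76 * 0.32 / 0.51
k_inf = 1.7318

1.7318


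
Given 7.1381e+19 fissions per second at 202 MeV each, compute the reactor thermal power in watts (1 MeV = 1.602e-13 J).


P = fission_rate * E_MeV * 1.602e-13
P = 7.1381e+19 * 202 * 1.602e-13
P = 2.3099e+09 W

2.3099e+09


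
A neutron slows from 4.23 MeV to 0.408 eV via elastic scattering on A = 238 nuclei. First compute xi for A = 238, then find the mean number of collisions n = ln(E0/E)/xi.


xi = 1 + (A-1)^2/(2A)*ln((A-1)/(A+1)) = 0.008379872 (for A = 238)
n = ln(E0/E) / xi
n = ln(4.23e6 / 0.408) / 0.008379872
n = ln(1.036765e+07) / 0.008379872 = 1927.7

1927.7


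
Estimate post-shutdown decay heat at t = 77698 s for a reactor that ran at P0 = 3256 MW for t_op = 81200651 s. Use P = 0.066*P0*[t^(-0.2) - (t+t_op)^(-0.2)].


P/P0 = 0.066 * [t^(-0.2) - (t + t_op)^(-0.2)]
P/P0 = 0.066 * [77698^(-0.2) - (77698 + 81200651)^(-0.2)]
P/P0 = 0.066 * [0.1051763 - 0.02618213] = 0.005213615
P = 3256 * 0.005213615 = 16.976 MW

16.976


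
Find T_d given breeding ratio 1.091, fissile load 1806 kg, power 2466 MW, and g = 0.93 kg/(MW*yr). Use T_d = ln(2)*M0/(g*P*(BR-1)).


Breeding gain G = BR - 1 = 1.091 - 1 = 0.091
Fissile production rate = g * P * G = 0.93 * 2466 * 0.091 = 208.69758 kg/yr
T_d = ln(2) * M0 / (g * P * G)
T_d = ln(2) * 1806 / 208.69758 = 5.9983 yr

5.9983


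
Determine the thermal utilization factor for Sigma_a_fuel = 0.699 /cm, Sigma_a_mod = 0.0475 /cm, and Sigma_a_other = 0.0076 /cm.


f = Sigma_a_fuel / (Sigma_a_fuel + Sigma_a_mod + Sigma_a_other)
f = 0.699 / (0.699 + 0.0475 + 0.0076)
f = 0.92693

0.92693


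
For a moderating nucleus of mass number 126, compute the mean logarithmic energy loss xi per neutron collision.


xi = 1 + (A-1)^2/(2A) * ln((A-1)/(A+1))
xi = 1 + (126-1)^2/(2*126) * ln((126-1)/(126 +1))
xi = 0.015789

0.015789


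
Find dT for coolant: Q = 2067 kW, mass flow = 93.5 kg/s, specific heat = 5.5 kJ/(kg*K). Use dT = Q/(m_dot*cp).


dT = Q / (m_dot * cp)
dT = 2067 / (93.5 * 5.5)
dT = 4.0194 C

4.0194


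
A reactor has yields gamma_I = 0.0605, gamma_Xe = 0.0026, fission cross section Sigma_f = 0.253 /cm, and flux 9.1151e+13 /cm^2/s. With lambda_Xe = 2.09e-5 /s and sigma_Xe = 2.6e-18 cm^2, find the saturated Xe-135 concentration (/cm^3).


Xe_eq = (gamma_I + gamma_Xe) * Sigma_f * phi / (lambda_Xe + sigma_Xe * phi)
Numerator = (0.0605 + 0.0026) * 0.253 * 9.1151e+13 = 1.455162e+12
Denominator = 2.09e-5 + 2.6e-18 * 9.1151e+13 = 2.578926e-04
Xe_eq = 1.455162e+12 / 2.578926e-04 = 5.6425e+15 /cm^3

5.6425e+15


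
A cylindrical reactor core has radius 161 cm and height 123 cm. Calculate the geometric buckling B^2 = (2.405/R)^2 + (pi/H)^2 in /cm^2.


B^2 = (2.405/R)^2 + (pi/H)^2
B^2 = (2.405/161)^2 + (pi/123)^2
B^2 = 8.7550e-04 /cm^2

8.7550e-04


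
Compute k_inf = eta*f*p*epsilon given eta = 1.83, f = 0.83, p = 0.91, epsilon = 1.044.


k_inf = eta * f * p * epsilon
k_inf = 1.83 * 0.83 * 0.91 * 1.044
k_inf = 1.4430

1.4430


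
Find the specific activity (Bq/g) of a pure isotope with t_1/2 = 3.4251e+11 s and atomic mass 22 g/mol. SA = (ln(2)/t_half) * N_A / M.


lambda = ln(2) / t_half = ln(2) / 3.4251e+11 = 2.023728e-12 /s
SA = lambda * N_A / M
SA = 2.023728e-12 * 6.022e23 / 22
SA = 5.5395e+10 Bq/g

5.5395e+10


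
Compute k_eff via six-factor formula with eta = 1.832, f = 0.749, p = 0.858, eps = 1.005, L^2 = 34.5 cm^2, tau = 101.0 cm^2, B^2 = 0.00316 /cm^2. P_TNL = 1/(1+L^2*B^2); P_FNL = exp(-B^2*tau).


k_inf = eta*f*p*eps = 1.832*0.749*0.858*1.005 = 1.183207
P_TNL = 1/(1 + L^2*B^2) = 1/(1 + 34.5*0.00316) = 0.9016970
P_FNL = exp(-B^2*tau) = exp(-0.00316*101.0) = 0.7267593
k_eff = k_inf * P_TNL * P_FNL = 1.183207 * 0.9016970 * 0.7267593
k_eff = 0.77538

0.77538


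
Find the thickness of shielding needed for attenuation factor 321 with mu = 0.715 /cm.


x = ln(factor) / mu
x = ln(321) / 0.715
x = 8.0719 cm

8.0719


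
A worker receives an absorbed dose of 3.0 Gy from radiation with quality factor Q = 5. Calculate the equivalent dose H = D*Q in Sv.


H = D * Q
H = 3.0 * 5
H = 15.000 Sv

15.000


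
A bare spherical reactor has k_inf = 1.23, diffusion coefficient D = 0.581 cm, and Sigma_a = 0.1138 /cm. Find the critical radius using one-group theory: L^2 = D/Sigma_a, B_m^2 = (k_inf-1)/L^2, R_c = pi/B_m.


L^2 = D / Sigma_a = 0.581 / 0.1138 = 5.105448 cm^2
B_m^2 = (k_inf - 1) / L^2 = (1.23 - 1) / 5.105448 = 0.04504992 /cm^2
For a bare sphere: B_g = pi/R, so R_c = pi / sqrt(B_m^2)
R_c = pi / sqrt(0.04504992) = 14.801 cm

14.801


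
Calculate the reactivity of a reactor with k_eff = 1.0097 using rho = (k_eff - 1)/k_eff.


rho = (k_eff - 1) / k_eff
rho = (1.0097 - 1) / 1.0097
rho = 0.0096068

0.0096068


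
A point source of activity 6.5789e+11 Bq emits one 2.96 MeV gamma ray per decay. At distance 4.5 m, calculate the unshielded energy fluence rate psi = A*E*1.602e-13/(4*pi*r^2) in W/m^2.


psi = A * E * 1.602e-13 / (4*pi*r^2)
psi = 6.5789e+11 * 2.96 * 1.602e-13 / (4*pi*4.5^2)
psi = 0.0012259 W/m^2

0.0012259


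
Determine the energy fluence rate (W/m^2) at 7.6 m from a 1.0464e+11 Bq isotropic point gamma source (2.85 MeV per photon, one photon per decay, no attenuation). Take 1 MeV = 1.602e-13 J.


psi = A * E * 1.602e-13 / (4*pi*r^2)
psi = 1.0464e+11 * 2.85 * 1.602e-13 / (4*pi*7.6^2)
psi = 6.5822e-05 W/m^2

6.5822e-05


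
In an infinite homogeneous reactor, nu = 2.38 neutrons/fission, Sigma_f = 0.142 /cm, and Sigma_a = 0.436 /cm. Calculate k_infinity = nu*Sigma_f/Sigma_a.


k_inf = nu * Sigma_f / Sigma_a
k_inf = 2.38 * 0.142 / 0.436
k_inf = 0.77514

0.77514


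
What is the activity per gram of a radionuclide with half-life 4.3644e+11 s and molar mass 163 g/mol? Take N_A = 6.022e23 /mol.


lambda = ln(2) / t_half = ln(2) / 4.3644e+11 = 1.588184e-12 /s
SA = lambda * N_A / M
SA = 1.588184e-12 * 6.022e23 / 163
SA = 5.8675e+09 Bq/g

5.8675e+09


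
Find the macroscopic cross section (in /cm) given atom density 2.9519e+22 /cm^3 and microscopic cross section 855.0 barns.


Sigma = N * sigma_barns * 1e-24
Sigma = 2.9519e+22 * 855.0 * 1e-24
Sigma = 25.239 /cm

25.239


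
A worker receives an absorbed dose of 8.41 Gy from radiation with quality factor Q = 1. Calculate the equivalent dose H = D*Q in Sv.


H = D * Q
H = 8.41 * 1
H = 8.4100 Sv

8.4100


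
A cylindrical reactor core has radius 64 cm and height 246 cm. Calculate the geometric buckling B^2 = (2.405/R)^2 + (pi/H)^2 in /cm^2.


B^2 = (2.405/R)^2 + (pi/H)^2
B^2 = (2.405/64)^2 + (pi/246)^2
B^2 = 0.0015752 /cm^2

0.0015752


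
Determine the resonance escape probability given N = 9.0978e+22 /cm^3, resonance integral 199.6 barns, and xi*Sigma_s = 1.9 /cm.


p = exp(-N * I * 1e-24 / (xi*Sigma_s))
p = exp(-9.0978e+22 * 199.6 * 1e-24 / 1.9)
p = 7.0671e-05

7.0671e-05


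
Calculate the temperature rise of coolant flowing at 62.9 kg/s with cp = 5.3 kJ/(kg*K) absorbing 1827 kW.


dT = Q / (m_dot * cp)
dT = 1827 / (62.9 * 5.3)
dT = 5.4804 C

5.4804


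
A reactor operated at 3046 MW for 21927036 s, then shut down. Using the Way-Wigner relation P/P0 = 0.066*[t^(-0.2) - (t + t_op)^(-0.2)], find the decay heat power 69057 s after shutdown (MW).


P/P0 = 0.066 * [t^(-0.2) - (t + t_op)^(-0.2)]
P/P0 = 0.066 * [69057^(-0.2) - (69057 + 21927036)^(-0.2)]
P/P0 = 0.066 * [0.1076858 - 0.03400407] = 0.004862994
P = 3046 * 0.004862994 = 14.813 MW

14.813


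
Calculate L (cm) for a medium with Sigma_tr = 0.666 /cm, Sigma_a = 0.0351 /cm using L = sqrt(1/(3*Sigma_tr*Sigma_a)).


D = 1 / (3 * Sigma_tr) = 1 / (3 * 0.666) = 0.5005005 cm
L = sqrt(D / Sigma_a)
L = sqrt(0.5005005 / 0.0351)
L = 3.7761 cm

3.7761


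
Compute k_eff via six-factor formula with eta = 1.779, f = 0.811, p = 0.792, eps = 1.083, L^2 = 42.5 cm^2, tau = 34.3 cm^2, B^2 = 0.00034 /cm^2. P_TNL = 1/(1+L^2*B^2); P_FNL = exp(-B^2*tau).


k_inf = eta*f*p*eps = 1.779*0.811*0.792*1.083 = 1.237515
P_TNL = 1/(1 + L^2*B^2) = 1/(1 + 42.5*0.00034) = 0.9857558
P_FNL = exp(-B^2*tau) = exp(-0.00034*34.3) = 0.9884057
k_eff = k_inf * P_TNL * P_FNL = 1.237515 * 0.9857558 * 0.9884057
k_eff = 1.2057

1.2057


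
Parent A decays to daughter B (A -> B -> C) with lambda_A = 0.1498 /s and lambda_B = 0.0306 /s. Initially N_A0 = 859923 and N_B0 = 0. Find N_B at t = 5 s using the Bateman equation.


N_B(t) = lambda_A * N_A0 / (lambda_B - lambda_A) * [exp(-lambda_A*t) - exp(-lambda_B*t)]
exp(-0.1498*5) = 0.4728392; exp(-0.0306*5) = 0.8581297
N_B = 0.1498 * 859923 / (0.0306 - 0.1498) * (0.4728392 - 0.8581297)
N_B = 416374

416374


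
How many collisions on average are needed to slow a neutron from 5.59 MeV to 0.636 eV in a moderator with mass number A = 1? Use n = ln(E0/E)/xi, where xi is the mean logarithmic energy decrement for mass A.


xi = 1 + (A-1)^2/(2A)*ln((A-1)/(A+1)) = 1 (for A = 1)
n = ln(E0/E) / xi
n = ln(5.59e6 / 0.636) / 1
n = ln(8.789308e+06) / 1 = 15.989

15.989


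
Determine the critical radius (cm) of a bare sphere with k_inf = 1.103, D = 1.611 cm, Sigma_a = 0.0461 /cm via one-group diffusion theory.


L^2 = D / Sigma_a = 1.611 / 0.0461 = 34.94577 cm^2
B_m^2 = (k_inf - 1) / L^2 = (1.103 - 1) / 34.94577 = 0.002947424 /cm^2
For a bare sphere: B_g = pi/R, so R_c = pi / sqrt(B_m^2)
R_c = pi / sqrt(0.002947424) = 57.867 cm

57.867


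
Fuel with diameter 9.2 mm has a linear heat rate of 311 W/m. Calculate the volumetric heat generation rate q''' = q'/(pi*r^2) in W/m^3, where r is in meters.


r = D / 2 / 1000 = 9.2 / 2 / 1000 = 0.0046 m
q''' = q' / (pi * r^2)
q''' = 311 / (pi * 0.0046^2)
q''' = 4.6784e+06 W/m^3

4.6784e+06


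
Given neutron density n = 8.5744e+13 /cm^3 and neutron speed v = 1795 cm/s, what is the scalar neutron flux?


phi = n * v
phi = 8.5744e+13 * 1795
phi = 1.5391e+17 /cm^2/s

1.5391e+17


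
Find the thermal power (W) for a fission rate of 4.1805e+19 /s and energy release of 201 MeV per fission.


P = fission_rate * E_MeV * 1.602e-13
P = 4.1805e+19 * 201 * 1.602e-13
P = 1.3461e+09 W

1.3461e+09


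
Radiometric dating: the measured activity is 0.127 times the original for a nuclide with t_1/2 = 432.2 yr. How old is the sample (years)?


lambda = ln(2) / t_half = ln(2) / 432.2 = 0.001603765 /yr
t = -ln(A/A0) / lambda
t = -ln(0.127) / 0.001603765
t = 1286.7 yr

1286.7


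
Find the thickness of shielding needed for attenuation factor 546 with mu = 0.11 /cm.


x = ln(factor) / mu
x = ln(546) / 0.11
x = 57.297 cm

57.297


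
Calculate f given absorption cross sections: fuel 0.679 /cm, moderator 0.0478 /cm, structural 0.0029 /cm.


f = Sigma_a_fuel / (Sigma_a_fuel + Sigma_a_mod + Sigma_a_other)
f = 0.679 / (0.679 + 0.0478 + 0.0029)
f = 0.93052

0.93052
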